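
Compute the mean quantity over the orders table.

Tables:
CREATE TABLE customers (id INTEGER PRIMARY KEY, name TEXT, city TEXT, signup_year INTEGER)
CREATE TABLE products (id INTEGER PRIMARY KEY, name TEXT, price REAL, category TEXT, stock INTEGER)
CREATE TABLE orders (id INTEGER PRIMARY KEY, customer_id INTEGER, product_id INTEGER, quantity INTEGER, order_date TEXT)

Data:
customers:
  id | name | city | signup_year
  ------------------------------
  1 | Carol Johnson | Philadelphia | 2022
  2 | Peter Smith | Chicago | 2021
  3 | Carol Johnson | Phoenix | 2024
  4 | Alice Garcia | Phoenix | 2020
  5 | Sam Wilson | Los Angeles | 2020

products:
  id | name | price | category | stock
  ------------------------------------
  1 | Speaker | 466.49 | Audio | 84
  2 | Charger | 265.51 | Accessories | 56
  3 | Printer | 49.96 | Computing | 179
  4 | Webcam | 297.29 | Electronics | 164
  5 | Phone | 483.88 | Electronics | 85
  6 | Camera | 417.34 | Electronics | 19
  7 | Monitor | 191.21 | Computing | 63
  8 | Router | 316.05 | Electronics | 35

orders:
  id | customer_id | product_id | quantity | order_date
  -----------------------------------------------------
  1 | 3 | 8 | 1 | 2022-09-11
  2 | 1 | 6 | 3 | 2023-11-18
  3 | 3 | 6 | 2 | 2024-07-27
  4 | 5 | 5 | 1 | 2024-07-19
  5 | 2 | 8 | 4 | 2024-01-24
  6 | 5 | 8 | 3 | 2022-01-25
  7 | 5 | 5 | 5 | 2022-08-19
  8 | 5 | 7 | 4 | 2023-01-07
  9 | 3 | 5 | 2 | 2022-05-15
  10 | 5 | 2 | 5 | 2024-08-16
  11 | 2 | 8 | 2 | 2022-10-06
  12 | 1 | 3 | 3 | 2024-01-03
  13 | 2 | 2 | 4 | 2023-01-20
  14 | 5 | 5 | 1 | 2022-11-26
SELECT AVG(quantity) FROM orders

Execution result:
2.86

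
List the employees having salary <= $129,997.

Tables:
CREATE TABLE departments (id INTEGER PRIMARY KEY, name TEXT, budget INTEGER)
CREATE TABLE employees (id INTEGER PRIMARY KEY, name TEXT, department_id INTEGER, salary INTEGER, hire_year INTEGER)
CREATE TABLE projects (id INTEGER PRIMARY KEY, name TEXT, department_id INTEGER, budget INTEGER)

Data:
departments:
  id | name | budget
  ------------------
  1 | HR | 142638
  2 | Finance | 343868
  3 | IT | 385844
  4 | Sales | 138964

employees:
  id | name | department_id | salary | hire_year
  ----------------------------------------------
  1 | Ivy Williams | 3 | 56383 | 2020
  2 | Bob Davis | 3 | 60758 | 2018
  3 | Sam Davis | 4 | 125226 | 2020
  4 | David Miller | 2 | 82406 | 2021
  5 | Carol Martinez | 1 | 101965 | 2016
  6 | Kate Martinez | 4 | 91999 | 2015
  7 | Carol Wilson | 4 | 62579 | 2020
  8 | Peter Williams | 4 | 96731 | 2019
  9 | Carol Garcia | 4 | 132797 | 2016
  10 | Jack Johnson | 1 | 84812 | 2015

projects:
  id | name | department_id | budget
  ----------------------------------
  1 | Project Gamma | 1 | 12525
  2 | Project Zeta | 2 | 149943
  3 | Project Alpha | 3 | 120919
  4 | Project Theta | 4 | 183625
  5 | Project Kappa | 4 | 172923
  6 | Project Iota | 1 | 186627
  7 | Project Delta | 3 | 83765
SELECT name, salary FROM employees WHERE salary <= 129997

Execution result:
name | salary
Ivy Williams | 56383
Bob Davis | 60758
Sam Davis | 125226
David Miller | 82406
Carol Martinez | 101965
Kate Martinez | 91999
Carol Wilson | 62579
Peter Williams | 96731
Jack Johnson | 84812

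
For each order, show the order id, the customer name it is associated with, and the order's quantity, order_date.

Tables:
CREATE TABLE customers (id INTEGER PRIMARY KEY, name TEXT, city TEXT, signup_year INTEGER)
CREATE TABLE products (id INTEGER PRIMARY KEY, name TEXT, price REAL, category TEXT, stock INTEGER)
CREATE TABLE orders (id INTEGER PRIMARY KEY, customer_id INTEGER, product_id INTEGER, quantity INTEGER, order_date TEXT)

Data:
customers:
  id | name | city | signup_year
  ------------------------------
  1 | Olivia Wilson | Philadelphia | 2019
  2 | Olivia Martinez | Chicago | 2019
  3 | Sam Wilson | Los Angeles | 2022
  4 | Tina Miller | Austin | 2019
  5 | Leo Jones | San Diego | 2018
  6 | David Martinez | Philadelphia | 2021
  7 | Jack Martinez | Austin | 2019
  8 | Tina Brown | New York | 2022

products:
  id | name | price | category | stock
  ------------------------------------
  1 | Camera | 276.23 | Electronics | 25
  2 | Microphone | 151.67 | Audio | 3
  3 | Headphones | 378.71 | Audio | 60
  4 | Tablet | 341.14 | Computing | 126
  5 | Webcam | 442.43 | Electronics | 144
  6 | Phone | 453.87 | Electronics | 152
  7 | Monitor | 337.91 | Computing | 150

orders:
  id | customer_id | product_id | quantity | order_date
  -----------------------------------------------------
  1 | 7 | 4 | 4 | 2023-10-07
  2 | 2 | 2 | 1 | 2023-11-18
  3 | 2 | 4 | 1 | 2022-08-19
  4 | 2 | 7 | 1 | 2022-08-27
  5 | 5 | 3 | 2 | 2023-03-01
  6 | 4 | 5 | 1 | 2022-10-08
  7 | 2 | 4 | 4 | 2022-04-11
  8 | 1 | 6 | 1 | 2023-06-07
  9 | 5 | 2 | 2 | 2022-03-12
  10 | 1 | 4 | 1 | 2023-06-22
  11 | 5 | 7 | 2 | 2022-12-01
SELECT c.id, p.name AS customer, c.quantity, c.order_date FROM orders c JOIN customers p ON c.customer_id = p.id

Execution result:
id | customer | quantity | order_date
1 | Jack Martinez | 4 | 2023-10-07
2 | Olivia Martinez | 1 | 2023-11-18
3 | Olivia Martinez | 1 | 2022-08-19
4 | Olivia Martinez | 1 | 2022-08-27
5 | Leo Jones | 2 | 2023-03-01
6 | Tina Miller | 1 | 2022-10-08
7 | Olivia Martinez | 4 | 2022-04-11
8 | Olivia Wilson | 1 | 2023-06-07
9 | Leo Jones | 2 | 2022-03-12
10 | Olivia Wilson | 1 | 2023-06-22
11 | Leo Jones | 2 | 2022-12-01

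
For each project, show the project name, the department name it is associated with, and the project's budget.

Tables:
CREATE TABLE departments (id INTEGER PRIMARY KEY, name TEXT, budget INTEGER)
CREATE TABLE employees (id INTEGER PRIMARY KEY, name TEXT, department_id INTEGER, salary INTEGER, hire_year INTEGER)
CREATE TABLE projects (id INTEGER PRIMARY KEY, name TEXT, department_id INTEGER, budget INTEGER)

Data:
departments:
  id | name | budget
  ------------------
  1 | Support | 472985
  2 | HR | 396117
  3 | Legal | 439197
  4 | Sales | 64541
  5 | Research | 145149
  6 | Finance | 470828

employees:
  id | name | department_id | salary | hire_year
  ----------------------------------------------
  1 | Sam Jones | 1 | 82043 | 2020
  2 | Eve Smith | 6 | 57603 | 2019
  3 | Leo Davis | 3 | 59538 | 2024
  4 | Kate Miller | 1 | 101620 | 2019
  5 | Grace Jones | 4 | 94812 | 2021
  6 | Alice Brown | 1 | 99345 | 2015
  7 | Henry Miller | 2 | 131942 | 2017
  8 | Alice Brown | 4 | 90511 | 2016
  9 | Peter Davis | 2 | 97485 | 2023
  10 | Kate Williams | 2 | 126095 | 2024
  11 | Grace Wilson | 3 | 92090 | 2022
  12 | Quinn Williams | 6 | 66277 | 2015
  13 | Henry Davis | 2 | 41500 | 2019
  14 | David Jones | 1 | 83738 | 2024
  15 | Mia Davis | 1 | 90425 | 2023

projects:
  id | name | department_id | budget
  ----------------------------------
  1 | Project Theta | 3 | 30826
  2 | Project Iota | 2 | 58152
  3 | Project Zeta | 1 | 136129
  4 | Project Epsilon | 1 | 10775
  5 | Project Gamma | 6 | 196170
SELECT c.name, p.name AS department, c.budget FROM projects c JOIN departments p ON c.department_id = p.id

Execution result:
name | department | budget
Project Theta | Legal | 30826
Project Iota | HR | 58152
Project Zeta | Support | 136129
Project Epsilon | Support | 10775
Project Gamma | Finance | 196170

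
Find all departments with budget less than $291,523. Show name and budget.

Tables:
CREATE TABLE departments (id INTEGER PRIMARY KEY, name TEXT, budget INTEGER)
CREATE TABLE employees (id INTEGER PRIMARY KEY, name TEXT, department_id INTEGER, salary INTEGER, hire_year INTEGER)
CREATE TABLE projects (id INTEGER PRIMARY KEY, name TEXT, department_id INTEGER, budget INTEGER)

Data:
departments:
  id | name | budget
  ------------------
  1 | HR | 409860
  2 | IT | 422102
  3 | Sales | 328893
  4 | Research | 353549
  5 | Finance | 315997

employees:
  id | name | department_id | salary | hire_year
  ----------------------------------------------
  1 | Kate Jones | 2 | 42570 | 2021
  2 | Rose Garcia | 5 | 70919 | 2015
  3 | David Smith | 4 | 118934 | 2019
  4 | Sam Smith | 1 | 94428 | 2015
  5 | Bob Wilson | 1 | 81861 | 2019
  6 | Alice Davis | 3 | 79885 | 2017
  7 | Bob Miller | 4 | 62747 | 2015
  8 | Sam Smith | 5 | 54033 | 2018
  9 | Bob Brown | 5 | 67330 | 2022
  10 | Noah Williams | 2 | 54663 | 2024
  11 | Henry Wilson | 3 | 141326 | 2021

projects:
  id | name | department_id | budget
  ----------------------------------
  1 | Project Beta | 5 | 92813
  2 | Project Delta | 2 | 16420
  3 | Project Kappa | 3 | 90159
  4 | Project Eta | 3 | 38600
SELECT name, budget FROM departments WHERE budget < 291523

Execution result:
(no rows)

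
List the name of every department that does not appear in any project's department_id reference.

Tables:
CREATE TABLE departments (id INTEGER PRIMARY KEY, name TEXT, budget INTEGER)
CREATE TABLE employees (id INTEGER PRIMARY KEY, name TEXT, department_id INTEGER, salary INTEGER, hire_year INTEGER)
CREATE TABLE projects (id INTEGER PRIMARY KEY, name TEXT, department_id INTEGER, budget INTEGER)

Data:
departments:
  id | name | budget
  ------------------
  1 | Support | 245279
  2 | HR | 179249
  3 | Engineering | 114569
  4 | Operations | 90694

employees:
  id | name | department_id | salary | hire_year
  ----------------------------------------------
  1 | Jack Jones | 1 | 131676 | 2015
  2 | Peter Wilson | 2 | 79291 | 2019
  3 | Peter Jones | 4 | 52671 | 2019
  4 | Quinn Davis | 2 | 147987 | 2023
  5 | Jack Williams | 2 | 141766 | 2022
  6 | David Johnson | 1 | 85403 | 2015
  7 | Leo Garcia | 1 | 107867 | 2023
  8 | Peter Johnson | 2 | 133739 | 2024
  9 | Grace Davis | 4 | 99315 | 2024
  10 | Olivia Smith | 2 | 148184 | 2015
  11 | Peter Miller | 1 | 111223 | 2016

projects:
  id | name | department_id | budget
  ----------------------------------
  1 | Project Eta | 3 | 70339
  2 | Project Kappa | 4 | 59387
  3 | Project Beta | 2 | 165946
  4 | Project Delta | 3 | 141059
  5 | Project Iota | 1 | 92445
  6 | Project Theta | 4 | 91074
SELECT p.name FROM departments p LEFT JOIN projects c ON c.department_id = p.id WHERE c.id IS NULL

Execution result:
(no rows)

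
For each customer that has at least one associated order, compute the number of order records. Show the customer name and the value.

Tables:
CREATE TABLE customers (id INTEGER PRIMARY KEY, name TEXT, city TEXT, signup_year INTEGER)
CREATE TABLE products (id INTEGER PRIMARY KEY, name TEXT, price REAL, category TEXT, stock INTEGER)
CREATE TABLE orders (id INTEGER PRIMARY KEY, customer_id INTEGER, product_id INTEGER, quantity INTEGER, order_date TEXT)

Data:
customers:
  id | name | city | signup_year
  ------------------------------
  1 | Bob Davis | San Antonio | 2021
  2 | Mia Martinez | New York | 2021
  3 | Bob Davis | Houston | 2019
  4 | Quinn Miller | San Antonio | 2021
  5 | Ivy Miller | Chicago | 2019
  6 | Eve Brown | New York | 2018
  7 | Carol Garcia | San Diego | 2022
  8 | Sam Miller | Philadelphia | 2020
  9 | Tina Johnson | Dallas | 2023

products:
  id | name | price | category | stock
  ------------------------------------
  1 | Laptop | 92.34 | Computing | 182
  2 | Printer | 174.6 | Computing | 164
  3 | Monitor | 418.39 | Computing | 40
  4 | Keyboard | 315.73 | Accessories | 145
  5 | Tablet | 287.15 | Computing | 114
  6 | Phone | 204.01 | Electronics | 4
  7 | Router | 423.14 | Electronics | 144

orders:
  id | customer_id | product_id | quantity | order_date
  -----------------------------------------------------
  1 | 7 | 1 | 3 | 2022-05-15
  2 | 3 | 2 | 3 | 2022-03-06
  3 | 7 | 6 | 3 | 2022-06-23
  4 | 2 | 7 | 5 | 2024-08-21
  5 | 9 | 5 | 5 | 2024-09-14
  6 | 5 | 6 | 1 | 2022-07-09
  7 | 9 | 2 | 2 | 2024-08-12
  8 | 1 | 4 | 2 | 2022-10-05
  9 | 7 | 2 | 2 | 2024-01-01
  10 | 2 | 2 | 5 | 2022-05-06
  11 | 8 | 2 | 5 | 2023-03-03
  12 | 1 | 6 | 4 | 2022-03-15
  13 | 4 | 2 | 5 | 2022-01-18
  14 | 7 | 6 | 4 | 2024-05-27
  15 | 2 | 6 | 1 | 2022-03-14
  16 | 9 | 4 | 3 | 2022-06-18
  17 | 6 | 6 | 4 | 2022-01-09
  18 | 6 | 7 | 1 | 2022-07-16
SELECT p.name, COUNT(*) AS n FROM orders c JOIN customers p ON c.customer_id = p.id GROUP BY p.id, p.name

Execution result:
name | n
Bob Davis | 2
Mia Martinez | 3
Bob Davis | 1
Quinn Miller | 1
Ivy Miller | 1
Eve Brown | 2
Carol Garcia | 4
Sam Miller | 1
Tina Johnson | 3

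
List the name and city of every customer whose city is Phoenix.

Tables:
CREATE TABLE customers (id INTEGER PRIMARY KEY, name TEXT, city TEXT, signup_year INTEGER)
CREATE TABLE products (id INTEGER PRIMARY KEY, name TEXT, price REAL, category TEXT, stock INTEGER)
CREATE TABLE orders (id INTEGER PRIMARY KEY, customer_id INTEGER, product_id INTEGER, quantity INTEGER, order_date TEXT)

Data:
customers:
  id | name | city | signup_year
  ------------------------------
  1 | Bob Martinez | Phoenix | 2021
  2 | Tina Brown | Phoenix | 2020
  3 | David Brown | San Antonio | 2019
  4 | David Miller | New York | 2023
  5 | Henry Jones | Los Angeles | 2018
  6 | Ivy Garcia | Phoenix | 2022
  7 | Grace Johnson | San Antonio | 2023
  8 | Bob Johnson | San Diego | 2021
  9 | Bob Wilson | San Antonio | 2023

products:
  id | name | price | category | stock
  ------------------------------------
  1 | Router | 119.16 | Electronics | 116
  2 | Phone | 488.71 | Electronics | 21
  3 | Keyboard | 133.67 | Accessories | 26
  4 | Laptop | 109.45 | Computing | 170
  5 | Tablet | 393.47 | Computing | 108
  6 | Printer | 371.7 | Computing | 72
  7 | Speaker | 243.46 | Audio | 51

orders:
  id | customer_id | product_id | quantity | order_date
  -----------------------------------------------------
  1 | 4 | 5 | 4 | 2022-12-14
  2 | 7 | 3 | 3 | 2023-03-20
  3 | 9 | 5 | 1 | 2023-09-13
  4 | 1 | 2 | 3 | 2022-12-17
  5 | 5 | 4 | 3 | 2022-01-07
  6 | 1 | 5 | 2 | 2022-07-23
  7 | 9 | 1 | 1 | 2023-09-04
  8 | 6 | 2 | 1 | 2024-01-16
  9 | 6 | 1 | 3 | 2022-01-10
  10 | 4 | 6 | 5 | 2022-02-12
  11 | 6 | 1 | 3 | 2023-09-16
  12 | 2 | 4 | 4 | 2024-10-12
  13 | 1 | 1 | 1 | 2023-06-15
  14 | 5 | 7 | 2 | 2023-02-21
SELECT name, city FROM customers WHERE city = 'Phoenix'

Execution result:
name | city
Bob Martinez | Phoenix
Tina Brown | Phoenix
Ivy Garcia | Phoenix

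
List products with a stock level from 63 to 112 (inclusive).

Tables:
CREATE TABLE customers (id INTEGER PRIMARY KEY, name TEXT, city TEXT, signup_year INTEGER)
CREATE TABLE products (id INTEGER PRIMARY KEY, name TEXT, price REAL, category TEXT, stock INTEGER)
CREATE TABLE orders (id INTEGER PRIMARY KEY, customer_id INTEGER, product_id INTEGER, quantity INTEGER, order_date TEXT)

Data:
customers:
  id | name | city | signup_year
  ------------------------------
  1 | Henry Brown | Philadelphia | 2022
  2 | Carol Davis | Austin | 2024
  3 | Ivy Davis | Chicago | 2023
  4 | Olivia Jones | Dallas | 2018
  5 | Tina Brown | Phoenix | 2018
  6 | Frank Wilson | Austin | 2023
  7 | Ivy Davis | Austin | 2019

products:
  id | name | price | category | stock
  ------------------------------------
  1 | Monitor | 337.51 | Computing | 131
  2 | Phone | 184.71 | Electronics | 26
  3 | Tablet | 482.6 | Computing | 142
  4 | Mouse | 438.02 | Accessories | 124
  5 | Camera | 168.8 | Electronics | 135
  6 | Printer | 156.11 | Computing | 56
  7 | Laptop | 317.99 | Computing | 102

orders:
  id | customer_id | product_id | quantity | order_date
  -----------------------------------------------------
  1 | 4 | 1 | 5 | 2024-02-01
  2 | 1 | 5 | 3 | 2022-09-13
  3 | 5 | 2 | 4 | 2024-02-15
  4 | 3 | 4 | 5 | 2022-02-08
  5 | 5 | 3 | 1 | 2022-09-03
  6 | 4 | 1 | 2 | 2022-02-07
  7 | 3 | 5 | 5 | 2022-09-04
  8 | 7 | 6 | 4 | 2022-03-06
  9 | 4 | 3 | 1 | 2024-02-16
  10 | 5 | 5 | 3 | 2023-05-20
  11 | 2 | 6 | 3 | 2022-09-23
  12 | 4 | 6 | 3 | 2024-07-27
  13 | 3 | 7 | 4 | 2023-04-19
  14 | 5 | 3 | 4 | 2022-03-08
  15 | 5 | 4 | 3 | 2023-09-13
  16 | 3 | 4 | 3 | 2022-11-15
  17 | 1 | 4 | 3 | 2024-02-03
SELECT name, stock FROM products WHERE stock BETWEEN 63 AND 112

Execution result:
name | stock
Laptop | 102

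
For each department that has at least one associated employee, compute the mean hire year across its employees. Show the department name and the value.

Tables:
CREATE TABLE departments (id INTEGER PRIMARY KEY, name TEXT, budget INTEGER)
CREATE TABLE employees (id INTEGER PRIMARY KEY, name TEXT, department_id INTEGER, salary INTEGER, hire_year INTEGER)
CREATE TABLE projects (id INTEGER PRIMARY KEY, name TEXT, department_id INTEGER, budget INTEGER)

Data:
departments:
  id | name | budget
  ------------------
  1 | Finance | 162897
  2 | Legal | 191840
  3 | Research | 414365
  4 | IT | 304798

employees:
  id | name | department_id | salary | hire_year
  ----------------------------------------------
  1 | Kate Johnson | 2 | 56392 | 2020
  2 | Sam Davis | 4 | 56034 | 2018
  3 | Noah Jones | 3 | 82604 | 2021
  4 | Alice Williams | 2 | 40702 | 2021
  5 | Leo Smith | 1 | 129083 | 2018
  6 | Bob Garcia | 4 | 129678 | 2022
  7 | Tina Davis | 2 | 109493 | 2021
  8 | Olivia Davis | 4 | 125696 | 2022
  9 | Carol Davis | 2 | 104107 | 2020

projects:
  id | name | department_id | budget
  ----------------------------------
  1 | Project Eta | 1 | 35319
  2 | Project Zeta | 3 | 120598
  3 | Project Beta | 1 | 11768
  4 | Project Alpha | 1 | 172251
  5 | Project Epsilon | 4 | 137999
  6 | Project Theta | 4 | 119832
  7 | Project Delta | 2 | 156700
SELECT p.name, AVG(c.hire_year) AS avg_hire_year FROM employees c JOIN departments p ON c.department_id = p.id GROUP BY p.id, p.name

Execution result:
name | avg_hire_year
Finance | 2018.00
Legal | 2020.50
Research | 2021.00
IT | 2020.67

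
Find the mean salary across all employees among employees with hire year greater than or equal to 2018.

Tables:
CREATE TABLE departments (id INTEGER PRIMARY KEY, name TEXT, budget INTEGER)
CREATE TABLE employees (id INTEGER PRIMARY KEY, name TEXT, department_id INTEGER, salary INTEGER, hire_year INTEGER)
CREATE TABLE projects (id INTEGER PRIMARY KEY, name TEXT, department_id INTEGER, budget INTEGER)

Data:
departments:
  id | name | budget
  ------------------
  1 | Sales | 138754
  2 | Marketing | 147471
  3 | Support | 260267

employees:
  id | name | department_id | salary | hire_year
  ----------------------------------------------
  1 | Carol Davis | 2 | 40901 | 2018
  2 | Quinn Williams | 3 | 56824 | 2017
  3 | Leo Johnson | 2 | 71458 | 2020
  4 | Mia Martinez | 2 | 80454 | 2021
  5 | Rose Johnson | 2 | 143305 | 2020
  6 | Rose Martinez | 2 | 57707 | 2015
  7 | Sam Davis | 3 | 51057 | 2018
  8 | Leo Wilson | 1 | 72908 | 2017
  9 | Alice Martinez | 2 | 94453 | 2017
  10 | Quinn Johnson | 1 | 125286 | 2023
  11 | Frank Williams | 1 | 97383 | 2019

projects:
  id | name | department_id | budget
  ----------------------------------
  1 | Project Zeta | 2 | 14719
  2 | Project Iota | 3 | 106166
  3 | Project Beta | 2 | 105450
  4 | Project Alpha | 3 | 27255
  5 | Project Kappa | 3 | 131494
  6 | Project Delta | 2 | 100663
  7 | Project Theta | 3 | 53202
SELECT AVG(salary) FROM employees WHERE hire_year >= 2018

Execution result:
87120.57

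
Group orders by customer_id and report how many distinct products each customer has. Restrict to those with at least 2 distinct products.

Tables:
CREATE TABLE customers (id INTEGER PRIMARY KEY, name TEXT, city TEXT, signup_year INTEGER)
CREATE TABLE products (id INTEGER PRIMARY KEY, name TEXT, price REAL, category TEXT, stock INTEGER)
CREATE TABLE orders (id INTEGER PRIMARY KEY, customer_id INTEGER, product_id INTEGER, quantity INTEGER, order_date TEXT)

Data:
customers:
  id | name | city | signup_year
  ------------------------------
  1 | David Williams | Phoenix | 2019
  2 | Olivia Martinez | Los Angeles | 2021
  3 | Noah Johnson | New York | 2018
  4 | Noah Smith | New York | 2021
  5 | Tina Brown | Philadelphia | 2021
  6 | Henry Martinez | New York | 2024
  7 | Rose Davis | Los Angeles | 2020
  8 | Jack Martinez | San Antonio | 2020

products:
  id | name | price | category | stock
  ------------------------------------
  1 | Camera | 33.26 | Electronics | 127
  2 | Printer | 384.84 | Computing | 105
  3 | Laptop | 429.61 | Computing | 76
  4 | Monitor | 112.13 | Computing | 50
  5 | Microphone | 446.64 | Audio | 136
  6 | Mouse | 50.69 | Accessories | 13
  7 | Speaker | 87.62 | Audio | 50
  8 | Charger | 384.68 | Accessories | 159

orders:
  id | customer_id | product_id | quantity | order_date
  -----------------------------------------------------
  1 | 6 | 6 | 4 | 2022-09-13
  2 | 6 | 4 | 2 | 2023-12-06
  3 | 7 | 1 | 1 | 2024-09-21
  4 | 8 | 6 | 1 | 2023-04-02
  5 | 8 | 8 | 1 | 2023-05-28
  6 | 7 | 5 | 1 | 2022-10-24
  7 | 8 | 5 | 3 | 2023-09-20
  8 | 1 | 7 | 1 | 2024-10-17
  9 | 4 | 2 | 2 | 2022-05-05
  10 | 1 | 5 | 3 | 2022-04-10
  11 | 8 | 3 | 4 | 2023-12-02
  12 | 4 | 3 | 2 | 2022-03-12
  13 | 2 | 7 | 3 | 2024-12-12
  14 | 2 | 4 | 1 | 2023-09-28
SELECT customer_id, COUNT(DISTINCT product_id) AS distinct_product_count FROM orders GROUP BY customer_id HAVING COUNT(DISTINCT product_id) >= 2

Execution result:
customer_id | distinct_product_count
1 | 2
2 | 2
4 | 2
6 | 2
7 | 2
8 | 4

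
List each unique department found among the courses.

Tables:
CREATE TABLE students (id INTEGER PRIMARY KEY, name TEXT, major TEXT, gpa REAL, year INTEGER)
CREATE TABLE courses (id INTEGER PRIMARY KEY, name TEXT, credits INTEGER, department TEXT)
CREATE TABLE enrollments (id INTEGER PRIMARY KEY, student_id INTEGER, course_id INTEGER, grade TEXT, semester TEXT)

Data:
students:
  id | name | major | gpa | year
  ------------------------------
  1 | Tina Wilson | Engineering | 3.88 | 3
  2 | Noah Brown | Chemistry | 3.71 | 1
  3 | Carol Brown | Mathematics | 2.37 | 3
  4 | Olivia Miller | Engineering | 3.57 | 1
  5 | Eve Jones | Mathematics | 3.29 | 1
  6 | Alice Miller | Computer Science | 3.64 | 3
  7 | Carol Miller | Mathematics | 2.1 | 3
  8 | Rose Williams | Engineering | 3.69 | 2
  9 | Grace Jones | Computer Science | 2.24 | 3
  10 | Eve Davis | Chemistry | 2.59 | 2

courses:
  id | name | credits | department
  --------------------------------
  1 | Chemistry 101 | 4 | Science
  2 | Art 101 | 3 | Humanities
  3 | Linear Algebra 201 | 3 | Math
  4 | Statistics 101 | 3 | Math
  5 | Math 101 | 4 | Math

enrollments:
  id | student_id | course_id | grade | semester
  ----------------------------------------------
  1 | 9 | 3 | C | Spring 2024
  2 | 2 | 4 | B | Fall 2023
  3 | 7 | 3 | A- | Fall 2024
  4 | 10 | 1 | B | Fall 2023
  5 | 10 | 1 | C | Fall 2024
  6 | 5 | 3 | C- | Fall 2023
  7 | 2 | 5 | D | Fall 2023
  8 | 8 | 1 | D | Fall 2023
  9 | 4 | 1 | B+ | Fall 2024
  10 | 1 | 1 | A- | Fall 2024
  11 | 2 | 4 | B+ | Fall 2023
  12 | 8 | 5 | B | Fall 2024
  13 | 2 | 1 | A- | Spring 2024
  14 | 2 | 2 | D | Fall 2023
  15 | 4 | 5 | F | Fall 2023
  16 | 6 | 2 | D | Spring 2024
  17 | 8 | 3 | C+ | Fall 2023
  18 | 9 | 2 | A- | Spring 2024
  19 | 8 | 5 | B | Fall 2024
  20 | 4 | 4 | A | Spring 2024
SELECT DISTINCT department FROM courses

Execution result:
department
Science
Humanities
Math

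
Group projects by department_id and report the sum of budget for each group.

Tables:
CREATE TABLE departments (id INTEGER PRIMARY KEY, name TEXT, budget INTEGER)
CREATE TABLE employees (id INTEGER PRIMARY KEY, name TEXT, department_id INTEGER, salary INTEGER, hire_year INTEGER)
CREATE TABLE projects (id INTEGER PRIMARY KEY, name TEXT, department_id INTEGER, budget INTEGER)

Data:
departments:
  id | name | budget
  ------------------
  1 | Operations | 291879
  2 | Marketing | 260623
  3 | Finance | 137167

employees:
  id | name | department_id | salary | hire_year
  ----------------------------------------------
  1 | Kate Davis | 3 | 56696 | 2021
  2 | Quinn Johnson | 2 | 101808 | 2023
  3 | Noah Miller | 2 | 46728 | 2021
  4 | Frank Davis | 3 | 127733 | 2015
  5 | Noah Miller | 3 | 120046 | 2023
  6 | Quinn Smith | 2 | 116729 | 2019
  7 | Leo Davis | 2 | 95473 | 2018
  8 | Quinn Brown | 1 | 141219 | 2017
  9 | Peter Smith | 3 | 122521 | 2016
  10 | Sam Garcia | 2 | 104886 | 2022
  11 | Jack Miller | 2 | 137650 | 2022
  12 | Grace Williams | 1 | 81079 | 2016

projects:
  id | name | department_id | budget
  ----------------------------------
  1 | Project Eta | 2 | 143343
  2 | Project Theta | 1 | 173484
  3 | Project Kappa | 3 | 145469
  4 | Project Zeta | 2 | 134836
SELECT department_id, SUM(budget) AS sum_budget FROM projects GROUP BY department_id

Execution result:
department_id | sum_budget
1 | 173484
2 | 278179
3 | 145469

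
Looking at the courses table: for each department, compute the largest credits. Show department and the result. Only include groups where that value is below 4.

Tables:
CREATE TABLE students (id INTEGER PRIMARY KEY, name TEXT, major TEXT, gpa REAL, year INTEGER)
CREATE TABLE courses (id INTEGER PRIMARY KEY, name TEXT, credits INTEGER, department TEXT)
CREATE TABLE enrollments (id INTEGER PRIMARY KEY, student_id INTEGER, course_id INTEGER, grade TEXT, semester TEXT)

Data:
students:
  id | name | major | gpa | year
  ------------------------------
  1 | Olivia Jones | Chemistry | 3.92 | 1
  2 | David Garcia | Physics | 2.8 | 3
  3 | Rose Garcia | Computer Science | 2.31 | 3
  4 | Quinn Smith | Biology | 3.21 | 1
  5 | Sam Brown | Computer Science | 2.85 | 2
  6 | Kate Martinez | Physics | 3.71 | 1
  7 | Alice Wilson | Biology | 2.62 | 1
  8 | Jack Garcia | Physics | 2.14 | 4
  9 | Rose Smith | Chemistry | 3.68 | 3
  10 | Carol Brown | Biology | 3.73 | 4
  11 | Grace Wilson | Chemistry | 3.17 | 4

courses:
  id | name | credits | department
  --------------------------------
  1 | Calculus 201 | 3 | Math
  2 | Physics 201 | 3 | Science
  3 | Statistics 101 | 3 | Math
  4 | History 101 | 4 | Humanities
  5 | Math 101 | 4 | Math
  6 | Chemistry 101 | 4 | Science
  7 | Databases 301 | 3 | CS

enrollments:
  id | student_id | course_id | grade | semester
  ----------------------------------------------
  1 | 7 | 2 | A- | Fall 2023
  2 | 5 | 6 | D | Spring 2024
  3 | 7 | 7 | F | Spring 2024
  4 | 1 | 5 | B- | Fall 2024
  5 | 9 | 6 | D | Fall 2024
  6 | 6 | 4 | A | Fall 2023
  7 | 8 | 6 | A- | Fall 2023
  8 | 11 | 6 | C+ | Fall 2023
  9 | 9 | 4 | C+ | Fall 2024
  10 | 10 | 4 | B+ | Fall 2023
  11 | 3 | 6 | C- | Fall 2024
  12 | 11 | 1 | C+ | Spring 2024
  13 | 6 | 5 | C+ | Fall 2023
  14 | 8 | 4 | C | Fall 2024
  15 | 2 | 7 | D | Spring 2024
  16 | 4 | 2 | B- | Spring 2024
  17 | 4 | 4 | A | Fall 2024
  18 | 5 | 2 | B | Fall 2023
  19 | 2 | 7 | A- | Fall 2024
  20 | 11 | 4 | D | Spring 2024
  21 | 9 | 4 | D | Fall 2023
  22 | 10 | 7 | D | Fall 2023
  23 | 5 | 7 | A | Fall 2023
SELECT department, MAX(credits) AS max_credits FROM courses GROUP BY department HAVING MAX(credits) < 4

Execution result:
department | max_credits
CS | 3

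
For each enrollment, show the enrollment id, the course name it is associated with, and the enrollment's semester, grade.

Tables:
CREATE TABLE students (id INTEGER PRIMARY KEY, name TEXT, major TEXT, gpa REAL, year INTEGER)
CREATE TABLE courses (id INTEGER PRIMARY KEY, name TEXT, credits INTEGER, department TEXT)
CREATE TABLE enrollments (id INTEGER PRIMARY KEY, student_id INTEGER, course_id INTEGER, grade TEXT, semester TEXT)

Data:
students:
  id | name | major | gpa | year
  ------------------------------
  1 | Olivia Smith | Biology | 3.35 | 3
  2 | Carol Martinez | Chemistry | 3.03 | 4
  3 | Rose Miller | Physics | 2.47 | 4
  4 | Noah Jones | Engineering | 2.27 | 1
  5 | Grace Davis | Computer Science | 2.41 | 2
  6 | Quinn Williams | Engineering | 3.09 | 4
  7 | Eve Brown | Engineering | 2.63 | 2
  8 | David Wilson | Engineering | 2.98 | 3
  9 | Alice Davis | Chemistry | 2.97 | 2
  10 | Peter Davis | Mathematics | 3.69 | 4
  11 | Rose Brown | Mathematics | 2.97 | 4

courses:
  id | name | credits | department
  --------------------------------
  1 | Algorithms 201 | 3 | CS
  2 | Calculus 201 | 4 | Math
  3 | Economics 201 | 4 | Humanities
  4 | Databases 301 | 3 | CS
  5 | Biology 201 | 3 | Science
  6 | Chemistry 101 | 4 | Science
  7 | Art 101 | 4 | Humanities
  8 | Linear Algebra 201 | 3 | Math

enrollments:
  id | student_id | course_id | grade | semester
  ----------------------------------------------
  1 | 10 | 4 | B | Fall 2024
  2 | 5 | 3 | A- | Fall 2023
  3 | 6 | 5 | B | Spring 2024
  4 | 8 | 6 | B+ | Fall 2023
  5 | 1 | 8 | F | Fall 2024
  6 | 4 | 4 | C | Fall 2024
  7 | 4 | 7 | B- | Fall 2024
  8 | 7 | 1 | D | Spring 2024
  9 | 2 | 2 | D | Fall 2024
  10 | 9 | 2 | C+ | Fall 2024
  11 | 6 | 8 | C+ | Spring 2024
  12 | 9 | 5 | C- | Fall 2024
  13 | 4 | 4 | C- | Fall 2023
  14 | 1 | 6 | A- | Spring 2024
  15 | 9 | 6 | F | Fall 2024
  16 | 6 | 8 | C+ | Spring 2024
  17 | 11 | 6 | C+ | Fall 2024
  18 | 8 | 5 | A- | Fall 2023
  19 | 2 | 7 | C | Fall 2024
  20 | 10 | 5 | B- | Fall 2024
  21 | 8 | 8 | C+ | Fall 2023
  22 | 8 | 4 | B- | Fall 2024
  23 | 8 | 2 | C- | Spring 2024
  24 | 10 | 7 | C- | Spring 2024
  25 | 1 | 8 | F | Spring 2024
SELECT c.id, p.name AS course, c.semester, c.grade FROM enrollments c JOIN courses p ON c.course_id = p.id

Execution result:
id | course | semester | grade
1 | Databases 301 | Fall 2024 | B
2 | Economics 201 | Fall 2023 | A-
3 | Biology 201 | Spring 2024 | B
4 | Chemistry 101 | Fall 2023 | B+
5 | Linear Algebra 201 | Fall 2024 | F
6 | Databases 301 | Fall 2024 | C
7 | Art 101 | Fall 2024 | B-
8 | Algorithms 201 | Spring 2024 | D
9 | Calculus 201 | Fall 2024 | D
10 | Calculus 201 | Fall 2024 | C+
11 | Linear Algebra 201 | Spring 2024 | C+
12 | Biology 201 | Fall 2024 | C-
13 | Databases 301 | Fall 2023 | C-
14 | Chemistry 101 | Spring 2024 | A-
15 | Chemistry 101 | Fall 2024 | F
16 | Linear Algebra 201 | Spring 2024 | C+
17 | Chemistry 101 | Fall 2024 | C+
18 | Biology 201 | Fall 2023 | A-
19 | Art 101 | Fall 2024 | C
20 | Biology 201 | Fall 2024 | B-
21 | Linear Algebra 201 | Fall 2023 | C+
22 | Databases 301 | Fall 2024 | B-
23 | Calculus 201 | Spring 2024 | C-
24 | Art 101 | Spring 2024 | C-
25 | Linear Algebra 201 | Spring 2024 | F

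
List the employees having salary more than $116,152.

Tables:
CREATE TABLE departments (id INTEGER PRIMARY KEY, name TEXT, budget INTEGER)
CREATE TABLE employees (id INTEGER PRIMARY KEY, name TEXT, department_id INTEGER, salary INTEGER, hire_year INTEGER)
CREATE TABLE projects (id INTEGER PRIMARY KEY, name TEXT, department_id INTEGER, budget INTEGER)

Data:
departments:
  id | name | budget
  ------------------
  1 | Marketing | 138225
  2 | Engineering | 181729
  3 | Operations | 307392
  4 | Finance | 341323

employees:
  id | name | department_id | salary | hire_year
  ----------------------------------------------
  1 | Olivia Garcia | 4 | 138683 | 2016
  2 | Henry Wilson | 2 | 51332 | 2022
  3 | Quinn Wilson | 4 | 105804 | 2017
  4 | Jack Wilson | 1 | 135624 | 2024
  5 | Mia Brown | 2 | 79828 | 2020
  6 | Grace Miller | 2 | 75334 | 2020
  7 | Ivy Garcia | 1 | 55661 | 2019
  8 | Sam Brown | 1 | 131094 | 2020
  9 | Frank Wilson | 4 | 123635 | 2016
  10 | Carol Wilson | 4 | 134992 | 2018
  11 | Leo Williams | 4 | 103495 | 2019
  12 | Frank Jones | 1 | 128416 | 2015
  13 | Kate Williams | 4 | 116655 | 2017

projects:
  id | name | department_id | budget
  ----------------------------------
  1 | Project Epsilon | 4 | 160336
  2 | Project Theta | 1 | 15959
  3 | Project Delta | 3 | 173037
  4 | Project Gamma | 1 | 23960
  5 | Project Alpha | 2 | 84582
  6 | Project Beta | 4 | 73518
SELECT name, salary FROM employees WHERE salary > 116152

Execution result:
name | salary
Olivia Garcia | 138683
Jack Wilson | 135624
Sam Brown | 131094
Frank Wilson | 123635
Carol Wilson | 134992
Frank Jones | 128416
Kate Williams | 116655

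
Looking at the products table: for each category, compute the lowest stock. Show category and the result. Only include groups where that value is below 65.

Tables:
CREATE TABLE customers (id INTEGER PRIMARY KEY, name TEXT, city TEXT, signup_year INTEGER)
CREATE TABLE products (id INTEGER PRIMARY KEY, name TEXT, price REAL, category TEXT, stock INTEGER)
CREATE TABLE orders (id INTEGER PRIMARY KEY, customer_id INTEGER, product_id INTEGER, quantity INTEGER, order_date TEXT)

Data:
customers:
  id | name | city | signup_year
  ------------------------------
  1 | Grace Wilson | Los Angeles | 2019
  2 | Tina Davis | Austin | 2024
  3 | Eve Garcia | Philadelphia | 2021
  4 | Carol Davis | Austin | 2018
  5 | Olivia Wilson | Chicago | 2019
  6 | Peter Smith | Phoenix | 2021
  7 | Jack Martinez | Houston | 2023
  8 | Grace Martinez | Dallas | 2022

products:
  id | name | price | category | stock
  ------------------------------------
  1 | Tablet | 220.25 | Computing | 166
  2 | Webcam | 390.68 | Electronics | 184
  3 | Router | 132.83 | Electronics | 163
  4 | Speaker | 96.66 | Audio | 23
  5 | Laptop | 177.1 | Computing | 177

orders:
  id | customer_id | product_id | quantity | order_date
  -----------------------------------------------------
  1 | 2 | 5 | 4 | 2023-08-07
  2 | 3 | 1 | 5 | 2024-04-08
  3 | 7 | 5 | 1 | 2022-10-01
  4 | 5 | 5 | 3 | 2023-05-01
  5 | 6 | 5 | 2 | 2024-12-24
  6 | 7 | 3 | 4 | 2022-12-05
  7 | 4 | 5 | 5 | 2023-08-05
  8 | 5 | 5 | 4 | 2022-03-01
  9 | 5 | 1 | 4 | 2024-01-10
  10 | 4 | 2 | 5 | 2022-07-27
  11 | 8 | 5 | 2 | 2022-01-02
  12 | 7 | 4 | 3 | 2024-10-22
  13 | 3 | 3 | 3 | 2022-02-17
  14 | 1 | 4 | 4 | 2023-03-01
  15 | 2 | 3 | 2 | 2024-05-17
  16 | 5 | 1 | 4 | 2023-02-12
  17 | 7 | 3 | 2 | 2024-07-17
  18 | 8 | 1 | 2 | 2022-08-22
SELECT category, MIN(stock) AS min_stock FROM products GROUP BY category HAVING MIN(stock) < 65

Execution result:
category | min_stock
Audio | 23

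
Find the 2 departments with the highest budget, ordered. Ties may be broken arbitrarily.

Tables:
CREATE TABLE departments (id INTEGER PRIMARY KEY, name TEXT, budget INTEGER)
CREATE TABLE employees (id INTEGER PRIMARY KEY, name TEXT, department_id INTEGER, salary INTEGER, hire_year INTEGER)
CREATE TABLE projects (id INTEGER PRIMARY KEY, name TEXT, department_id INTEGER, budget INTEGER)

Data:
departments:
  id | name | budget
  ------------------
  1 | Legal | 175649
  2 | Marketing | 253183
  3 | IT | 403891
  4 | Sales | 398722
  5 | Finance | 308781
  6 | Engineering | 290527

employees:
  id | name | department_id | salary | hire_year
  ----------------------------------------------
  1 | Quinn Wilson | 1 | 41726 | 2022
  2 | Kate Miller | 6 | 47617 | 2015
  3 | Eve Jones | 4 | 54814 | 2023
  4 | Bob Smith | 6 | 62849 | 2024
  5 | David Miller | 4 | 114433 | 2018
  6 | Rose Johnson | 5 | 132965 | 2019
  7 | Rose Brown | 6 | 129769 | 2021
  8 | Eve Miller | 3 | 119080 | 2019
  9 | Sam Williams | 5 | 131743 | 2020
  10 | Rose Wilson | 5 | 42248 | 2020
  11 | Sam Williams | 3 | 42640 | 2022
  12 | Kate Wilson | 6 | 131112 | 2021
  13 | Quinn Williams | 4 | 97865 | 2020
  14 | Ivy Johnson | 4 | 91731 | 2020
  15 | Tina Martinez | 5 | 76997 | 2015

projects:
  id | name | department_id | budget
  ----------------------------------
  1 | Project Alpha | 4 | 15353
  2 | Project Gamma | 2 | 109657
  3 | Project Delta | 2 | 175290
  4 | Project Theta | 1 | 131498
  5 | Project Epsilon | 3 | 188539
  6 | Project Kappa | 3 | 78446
SELECT name, budget FROM departments ORDER BY budget DESC LIMIT 2

Execution result:
name | budget
IT | 403891
Sales | 398722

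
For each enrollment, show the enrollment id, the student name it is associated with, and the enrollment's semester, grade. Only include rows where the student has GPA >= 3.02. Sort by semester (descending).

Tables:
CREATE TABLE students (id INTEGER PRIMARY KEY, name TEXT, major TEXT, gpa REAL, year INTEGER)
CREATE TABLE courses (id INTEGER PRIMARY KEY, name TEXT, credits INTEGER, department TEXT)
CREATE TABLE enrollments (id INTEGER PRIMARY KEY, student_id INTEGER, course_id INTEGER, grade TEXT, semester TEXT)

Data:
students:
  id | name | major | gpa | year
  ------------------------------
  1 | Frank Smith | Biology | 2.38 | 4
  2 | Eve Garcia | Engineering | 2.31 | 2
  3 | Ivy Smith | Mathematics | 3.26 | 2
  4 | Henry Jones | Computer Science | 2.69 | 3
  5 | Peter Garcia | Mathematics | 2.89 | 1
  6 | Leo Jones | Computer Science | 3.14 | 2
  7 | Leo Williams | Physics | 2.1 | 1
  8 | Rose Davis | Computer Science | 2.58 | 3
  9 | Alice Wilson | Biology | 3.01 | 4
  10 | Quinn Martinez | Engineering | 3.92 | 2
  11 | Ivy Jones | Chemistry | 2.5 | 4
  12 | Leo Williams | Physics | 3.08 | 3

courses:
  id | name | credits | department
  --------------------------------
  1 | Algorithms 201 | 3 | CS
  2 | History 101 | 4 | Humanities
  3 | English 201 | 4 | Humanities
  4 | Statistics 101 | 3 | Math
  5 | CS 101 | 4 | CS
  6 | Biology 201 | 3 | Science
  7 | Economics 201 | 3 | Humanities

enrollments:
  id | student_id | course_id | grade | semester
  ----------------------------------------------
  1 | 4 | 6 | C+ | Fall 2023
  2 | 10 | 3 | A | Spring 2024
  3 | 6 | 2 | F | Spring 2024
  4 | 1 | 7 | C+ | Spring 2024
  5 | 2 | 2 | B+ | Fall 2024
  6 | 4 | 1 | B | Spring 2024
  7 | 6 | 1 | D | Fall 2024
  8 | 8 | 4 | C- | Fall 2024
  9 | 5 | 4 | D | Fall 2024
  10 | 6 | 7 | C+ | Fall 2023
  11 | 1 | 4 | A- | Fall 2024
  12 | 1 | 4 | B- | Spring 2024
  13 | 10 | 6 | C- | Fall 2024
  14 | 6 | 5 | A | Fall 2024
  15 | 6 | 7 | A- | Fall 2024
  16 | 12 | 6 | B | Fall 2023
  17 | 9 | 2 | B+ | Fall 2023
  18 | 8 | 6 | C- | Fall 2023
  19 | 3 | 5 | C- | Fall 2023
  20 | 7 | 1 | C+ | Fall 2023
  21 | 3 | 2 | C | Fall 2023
SELECT c.id, p.name AS student, c.semester, c.grade FROM enrollments c JOIN students p ON c.student_id = p.id WHERE p.gpa >= 3.02 ORDER BY c.semester DESC

Execution result:
id | student | semester | grade
2 | Quinn Martinez | Spring 2024 | A
3 | Leo Jones | Spring 2024 | F
7 | Leo Jones | Fall 2024 | D
13 | Quinn Martinez | Fall 2024 | C-
14 | Leo Jones | Fall 2024 | A
15 | Leo Jones | Fall 2024 | A-
10 | Leo Jones | Fall 2023 | C+
16 | Leo Williams | Fall 2023 | B
19 | Ivy Smith | Fall 2023 | C-
21 | Ivy Smith | Fall 2023 | C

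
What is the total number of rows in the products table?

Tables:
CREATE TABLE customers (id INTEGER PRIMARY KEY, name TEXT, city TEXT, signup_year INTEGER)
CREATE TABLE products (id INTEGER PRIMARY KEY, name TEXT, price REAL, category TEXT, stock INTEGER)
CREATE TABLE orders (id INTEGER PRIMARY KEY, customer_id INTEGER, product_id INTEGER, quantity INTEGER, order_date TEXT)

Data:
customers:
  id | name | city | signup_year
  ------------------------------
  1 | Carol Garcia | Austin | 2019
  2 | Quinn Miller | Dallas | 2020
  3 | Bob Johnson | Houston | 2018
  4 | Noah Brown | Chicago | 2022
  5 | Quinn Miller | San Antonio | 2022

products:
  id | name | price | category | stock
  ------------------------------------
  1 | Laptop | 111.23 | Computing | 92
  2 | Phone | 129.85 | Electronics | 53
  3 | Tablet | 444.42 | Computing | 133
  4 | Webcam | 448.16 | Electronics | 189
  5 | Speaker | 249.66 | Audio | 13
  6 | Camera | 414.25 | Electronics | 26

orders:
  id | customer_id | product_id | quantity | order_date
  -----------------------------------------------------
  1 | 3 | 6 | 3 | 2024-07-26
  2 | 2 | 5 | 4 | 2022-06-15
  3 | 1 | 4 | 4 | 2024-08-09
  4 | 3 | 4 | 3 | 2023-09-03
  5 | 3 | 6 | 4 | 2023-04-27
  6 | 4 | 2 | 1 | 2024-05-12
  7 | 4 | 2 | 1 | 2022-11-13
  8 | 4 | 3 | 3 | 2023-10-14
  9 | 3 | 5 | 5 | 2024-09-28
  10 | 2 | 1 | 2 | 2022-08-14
SELECT COUNT(*) FROM products

Execution result:
6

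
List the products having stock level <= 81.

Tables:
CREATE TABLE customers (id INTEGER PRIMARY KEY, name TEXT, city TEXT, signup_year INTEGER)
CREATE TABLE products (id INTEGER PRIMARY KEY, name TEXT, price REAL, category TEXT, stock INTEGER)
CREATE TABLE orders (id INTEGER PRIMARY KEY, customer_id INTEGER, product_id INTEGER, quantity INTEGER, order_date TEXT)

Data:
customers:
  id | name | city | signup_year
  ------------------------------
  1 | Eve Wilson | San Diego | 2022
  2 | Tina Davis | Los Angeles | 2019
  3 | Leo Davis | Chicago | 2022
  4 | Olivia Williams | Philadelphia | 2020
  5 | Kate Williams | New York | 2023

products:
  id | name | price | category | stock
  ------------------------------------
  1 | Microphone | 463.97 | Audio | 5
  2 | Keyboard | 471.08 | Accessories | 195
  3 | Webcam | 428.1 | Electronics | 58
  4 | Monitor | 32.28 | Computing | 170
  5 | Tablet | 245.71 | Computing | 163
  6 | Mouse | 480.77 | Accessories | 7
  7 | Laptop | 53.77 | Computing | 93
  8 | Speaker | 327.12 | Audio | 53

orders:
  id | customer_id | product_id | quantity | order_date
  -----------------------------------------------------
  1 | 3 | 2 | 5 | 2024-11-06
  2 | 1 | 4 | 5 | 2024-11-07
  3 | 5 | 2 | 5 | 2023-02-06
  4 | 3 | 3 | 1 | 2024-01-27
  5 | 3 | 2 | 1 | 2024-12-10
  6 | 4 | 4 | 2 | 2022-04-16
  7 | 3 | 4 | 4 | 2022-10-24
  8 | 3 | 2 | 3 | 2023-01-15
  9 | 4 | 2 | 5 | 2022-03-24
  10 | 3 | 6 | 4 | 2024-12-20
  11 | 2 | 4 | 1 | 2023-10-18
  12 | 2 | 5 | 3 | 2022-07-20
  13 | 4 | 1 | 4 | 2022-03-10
SELECT name, stock FROM products WHERE stock <= 81

Execution result:
name | stock
Microphone | 5
Webcam | 58
Mouse | 7
Speaker | 53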